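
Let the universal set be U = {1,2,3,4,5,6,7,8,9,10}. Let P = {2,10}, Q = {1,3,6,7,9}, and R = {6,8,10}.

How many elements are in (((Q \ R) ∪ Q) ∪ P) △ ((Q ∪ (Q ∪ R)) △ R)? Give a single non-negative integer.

Q \ R = {1,3,7,9}
(Q \ R) ∪ Q = {1,3,6,7,9}
((Q \ R) ∪ Q) ∪ P = {1,2,3,6,7,9,10}
Q ∪ R = {1,3,6,7,8,9,10}
Q ∪ (Q ∪ R) = {1,3,6,7,8,9,10}
(Q ∪ (Q ∪ R)) △ R = {1,3,7,9}
(((Q \ R) ∪ Q) ∪ P) △ ((Q ∪ (Q ∪ R)) △ R) = {2,6,10}
|(((Q \ R) ∪ Q) ∪ P) △ ((Q ∪ (Q ∪ R)) △ R)| = 3

3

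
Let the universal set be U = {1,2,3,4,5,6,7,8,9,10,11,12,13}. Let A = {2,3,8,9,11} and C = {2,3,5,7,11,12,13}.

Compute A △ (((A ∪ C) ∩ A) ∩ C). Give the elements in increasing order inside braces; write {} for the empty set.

{8,9}

A ∪ C = {2,3,5,7,8,9,11,12,13}
(A ∪ C) ∩ A = {2,3,8,9,11}
((A ∪ C) ∩ A) ∩ C = {2,3,11}
A △ (((A ∪ C) ∩ A) ∩ C) = {8,9}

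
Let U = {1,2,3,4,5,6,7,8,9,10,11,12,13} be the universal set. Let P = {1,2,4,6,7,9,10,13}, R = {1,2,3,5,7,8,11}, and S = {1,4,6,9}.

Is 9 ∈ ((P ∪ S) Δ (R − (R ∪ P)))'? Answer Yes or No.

9 ∈ P and 9 ∈ S, so 9 ∈ P ∪ S
9 ∉ R and 9 ∈ P, so 9 ∈ R ∪ P
9 ∉ R and 9 ∈ (R ∪ P), so 9 ∉ R − (R ∪ P)
9 ∈ (P ∪ S) and 9 ∉ (R − (R ∪ P)), so 9 ∈ (P ∪ S) Δ (R − (R ∪ P))
9 ∉ ((P ∪ S) Δ (R − (R ∪ P)))' since 9 ∈ ((P ∪ S) Δ (R − (R ∪ P)))

No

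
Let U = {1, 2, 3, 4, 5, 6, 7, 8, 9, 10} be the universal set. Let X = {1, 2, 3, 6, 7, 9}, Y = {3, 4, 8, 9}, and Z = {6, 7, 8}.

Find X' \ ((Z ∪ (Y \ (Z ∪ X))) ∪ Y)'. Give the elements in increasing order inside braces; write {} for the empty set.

X' = {4, 5, 8, 10}
Z ∪ X = {1, 2, 3, 6, 7, 8, 9}
Y \ (Z ∪ X) = {4}
Z ∪ (Y \ (Z ∪ X)) = {4, 6, 7, 8}
(Z ∪ (Y \ (Z ∪ X))) ∪ Y = {3, 4, 6, 7, 8, 9}
((Z ∪ (Y \ (Z ∪ X))) ∪ Y)' = {1, 2, 5, 10}
X' \ ((Z ∪ (Y \ (Z ∪ X))) ∪ Y)' = {4, 8}

{4, 8}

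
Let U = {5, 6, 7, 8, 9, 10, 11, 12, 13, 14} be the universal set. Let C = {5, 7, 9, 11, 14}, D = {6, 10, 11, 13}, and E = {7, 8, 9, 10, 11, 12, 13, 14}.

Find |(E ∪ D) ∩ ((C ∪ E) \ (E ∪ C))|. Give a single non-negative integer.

0

E ∪ D = {6, 7, 8, 9, 10, 11, 12, 13, 14}
C ∪ E = {5, 7, 8, 9, 10, 11, 12, 13, 14}
E ∪ C = {5, 7, 8, 9, 10, 11, 12, 13, 14}
(C ∪ E) \ (E ∪ C) = {}
(E ∪ D) ∩ ((C ∪ E) \ (E ∪ C)) = {}
|(E ∪ D) ∩ ((C ∪ E) \ (E ∪ C))| = 0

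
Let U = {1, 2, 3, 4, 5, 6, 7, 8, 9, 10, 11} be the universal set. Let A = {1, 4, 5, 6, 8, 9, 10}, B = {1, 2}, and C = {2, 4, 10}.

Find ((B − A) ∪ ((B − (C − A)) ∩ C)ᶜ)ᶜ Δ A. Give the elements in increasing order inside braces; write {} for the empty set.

B − A = {2}
C − A = {2}
B − (C − A) = {1}
(B − (C − A)) ∩ C = {}
((B − (C − A)) ∩ C)ᶜ = {1, 2, 3, 4, 5, 6, 7, 8, 9, 10, 11}
(B − A) ∪ ((B − (C − A)) ∩ C)ᶜ = {1, 2, 3, 4, 5, 6, 7, 8, 9, 10, 11}
((B − A) ∪ ((B − (C − A)) ∩ C)ᶜ)ᶜ = {}
((B − A) ∪ ((B − (C − A)) ∩ C)ᶜ)ᶜ Δ A = {1, 4, 5, 6, 8, 9, 10}

{1, 4, 5, 6, 8, 9, 10}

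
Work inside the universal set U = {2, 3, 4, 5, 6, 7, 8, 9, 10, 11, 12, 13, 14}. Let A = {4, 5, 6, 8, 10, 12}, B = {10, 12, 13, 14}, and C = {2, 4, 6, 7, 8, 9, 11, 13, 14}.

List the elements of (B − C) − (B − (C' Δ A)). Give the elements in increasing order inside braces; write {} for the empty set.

{}

B − C = {10, 12}
C' = {3, 5, 10, 12}
C' Δ A = {3, 4, 6, 8}
B − (C' Δ A) = {10, 12, 13, 14}
(B − C) − (B − (C' Δ A)) = {}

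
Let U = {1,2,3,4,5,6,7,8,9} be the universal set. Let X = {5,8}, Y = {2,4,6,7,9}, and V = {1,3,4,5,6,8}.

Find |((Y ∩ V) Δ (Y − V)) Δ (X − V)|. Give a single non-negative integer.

Y ∩ V = {4,6}
Y − V = {2,7,9}
(Y ∩ V) Δ (Y − V) = {2,4,6,7,9}
X − V = {}
((Y ∩ V) Δ (Y − V)) Δ (X − V) = {2,4,6,7,9}
|((Y ∩ V) Δ (Y − V)) Δ (X − V)| = 5

5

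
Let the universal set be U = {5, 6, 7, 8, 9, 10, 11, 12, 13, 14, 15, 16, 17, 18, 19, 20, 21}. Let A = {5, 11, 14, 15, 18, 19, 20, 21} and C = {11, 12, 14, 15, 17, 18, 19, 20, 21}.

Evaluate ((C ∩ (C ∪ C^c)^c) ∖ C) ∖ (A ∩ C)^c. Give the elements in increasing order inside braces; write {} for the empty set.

C^c = {5, 6, 7, 8, 9, 10, 13, 16}
C ∪ C^c = {5, 6, 7, 8, 9, 10, 11, 12, 13, 14, 15, 16, 17, 18, 19, 20, 21}
(C ∪ C^c)^c = {}
C ∩ (C ∪ C^c)^c = {}
(C ∩ (C ∪ C^c)^c) ∖ C = {}
A ∩ C = {11, 14, 15, 18, 19, 20, 21}
(A ∩ C)^c = {5, 6, 7, 8, 9, 10, 12, 13, 16, 17}
((C ∩ (C ∪ C^c)^c) ∖ C) ∖ (A ∩ C)^c = {}

{}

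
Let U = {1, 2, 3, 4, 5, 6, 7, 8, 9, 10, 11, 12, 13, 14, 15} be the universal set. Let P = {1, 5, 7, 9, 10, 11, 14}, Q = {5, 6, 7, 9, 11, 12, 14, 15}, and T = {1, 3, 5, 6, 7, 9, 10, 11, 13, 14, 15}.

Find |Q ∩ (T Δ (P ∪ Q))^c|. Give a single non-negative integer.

P ∪ Q = {1, 5, 6, 7, 9, 10, 11, 12, 14, 15}
T Δ (P ∪ Q) = {3, 12, 13}
(T Δ (P ∪ Q))^c = {1, 2, 4, 5, 6, 7, 8, 9, 10, 11, 14, 15}
Q ∩ (T Δ (P ∪ Q))^c = {5, 6, 7, 9, 11, 14, 15}
|Q ∩ (T Δ (P ∪ Q))^c| = 7

7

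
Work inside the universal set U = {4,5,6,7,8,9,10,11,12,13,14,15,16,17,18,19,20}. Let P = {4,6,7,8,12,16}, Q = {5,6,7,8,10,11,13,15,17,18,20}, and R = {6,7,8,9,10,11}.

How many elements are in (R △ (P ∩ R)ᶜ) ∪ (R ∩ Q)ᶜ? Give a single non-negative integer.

P ∩ R = {6,7,8}
(P ∩ R)ᶜ = {4,5,9,10,11,12,13,14,15,16,17,18,19,20}
R △ (P ∩ R)ᶜ = {4,5,6,7,8,12,13,14,15,16,17,18,19,20}
R ∩ Q = {6,7,8,10,11}
(R ∩ Q)ᶜ = {4,5,9,12,13,14,15,16,17,18,19,20}
(R △ (P ∩ R)ᶜ) ∪ (R ∩ Q)ᶜ = {4,5,6,7,8,9,12,13,14,15,16,17,18,19,20}
|(R △ (P ∩ R)ᶜ) ∪ (R ∩ Q)ᶜ| = 15

15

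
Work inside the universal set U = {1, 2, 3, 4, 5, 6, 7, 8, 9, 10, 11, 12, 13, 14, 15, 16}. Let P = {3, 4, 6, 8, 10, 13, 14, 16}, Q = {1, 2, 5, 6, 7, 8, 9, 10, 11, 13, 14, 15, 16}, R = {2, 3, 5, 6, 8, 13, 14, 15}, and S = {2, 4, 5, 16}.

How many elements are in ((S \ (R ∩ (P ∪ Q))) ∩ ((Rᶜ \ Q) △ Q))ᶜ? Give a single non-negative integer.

P ∪ Q = {1, 2, 3, 4, 5, 6, 7, 8, 9, 10, 11, 13, 14, 15, 16}
R ∩ (P ∪ Q) = {2, 3, 5, 6, 8, 13, 14, 15}
S \ (R ∩ (P ∪ Q)) = {4, 16}
Rᶜ = {1, 4, 7, 9, 10, 11, 12, 16}
Rᶜ \ Q = {4, 12}
(Rᶜ \ Q) △ Q = {1, 2, 4, 5, 6, 7, 8, 9, 10, 11, 12, 13, 14, 15, 16}
(S \ (R ∩ (P ∪ Q))) ∩ ((Rᶜ \ Q) △ Q) = {4, 16}
((S \ (R ∩ (P ∪ Q))) ∩ ((Rᶜ \ Q) △ Q))ᶜ = {1, 2, 3, 5, 6, 7, 8, 9, 10, 11, 12, 13, 14, 15}
|((S \ (R ∩ (P ∪ Q))) ∩ ((Rᶜ \ Q) △ Q))ᶜ| = 14

14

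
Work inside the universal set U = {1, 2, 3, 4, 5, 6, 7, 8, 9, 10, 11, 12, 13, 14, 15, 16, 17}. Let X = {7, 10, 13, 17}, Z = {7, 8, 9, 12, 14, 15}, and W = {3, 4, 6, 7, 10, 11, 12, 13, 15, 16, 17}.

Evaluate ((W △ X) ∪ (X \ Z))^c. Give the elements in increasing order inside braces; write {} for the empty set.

W △ X = {3, 4, 6, 11, 12, 15, 16}
X \ Z = {10, 13, 17}
(W △ X) ∪ (X \ Z) = {3, 4, 6, 10, 11, 12, 13, 15, 16, 17}
((W △ X) ∪ (X \ Z))^c = {1, 2, 5, 7, 8, 9, 14}

{1, 2, 5, 7, 8, 9, 14}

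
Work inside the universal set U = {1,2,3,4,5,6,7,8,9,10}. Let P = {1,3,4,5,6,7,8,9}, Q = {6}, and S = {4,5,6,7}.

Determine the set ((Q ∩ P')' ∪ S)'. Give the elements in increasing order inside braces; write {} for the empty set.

{}

P' = {2,10}
Q ∩ P' = {}
(Q ∩ P')' = {1,2,3,4,5,6,7,8,9,10}
(Q ∩ P')' ∪ S = {1,2,3,4,5,6,7,8,9,10}
((Q ∩ P')' ∪ S)' = {}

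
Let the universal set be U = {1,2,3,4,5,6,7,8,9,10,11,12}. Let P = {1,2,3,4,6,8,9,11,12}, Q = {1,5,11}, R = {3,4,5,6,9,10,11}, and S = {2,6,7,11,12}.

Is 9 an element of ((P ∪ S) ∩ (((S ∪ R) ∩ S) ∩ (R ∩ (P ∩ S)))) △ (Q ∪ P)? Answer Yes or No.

9 ∈ P and 9 ∉ S, so 9 ∈ P ∪ S
9 ∉ S and 9 ∈ R, so 9 ∈ S ∪ R
9 ∈ (S ∪ R) and 9 ∉ S, so 9 ∉ (S ∪ R) ∩ S
9 ∈ P and 9 ∉ S, so 9 ∉ P ∩ S
9 ∈ R and 9 ∉ (P ∩ S), so 9 ∉ R ∩ (P ∩ S)
9 ∉ ((S ∪ R) ∩ S) and 9 ∉ (R ∩ (P ∩ S)), so 9 ∉ ((S ∪ R) ∩ S) ∩ (R ∩ (P ∩ S))
9 ∈ (P ∪ S) and 9 ∉ (((S ∪ R) ∩ S) ∩ (R ∩ (P ∩ S))), so 9 ∉ (P ∪ S) ∩ (((S ∪ R) ∩ S) ∩ (R ∩ (P ∩ S)))
9 ∉ Q and 9 ∈ P, so 9 ∈ Q ∪ P
9 ∉ ((P ∪ S) ∩ (((S ∪ R) ∩ S) ∩ (R ∩ (P ∩ S)))) and 9 ∈ (Q ∪ P), so 9 ∈ ((P ∪ S) ∩ (((S ∪ R) ∩ S) ∩ (R ∩ (P ∩ S)))) △ (Q ∪ P)

Yes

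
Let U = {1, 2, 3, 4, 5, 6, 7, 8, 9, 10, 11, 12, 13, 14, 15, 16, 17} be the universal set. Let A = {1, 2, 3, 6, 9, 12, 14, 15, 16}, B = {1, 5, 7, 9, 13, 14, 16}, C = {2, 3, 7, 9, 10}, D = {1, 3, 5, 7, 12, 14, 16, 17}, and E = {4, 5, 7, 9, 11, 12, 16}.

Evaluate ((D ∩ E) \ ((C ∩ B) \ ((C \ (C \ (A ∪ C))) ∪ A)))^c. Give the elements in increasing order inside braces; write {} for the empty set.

D ∩ E = {5, 7, 12, 16}
C ∩ B = {7, 9}
A ∪ C = {1, 2, 3, 6, 7, 9, 10, 12, 14, 15, 16}
C \ (A ∪ C) = {}
C \ (C \ (A ∪ C)) = {2, 3, 7, 9, 10}
(C \ (C \ (A ∪ C))) ∪ A = {1, 2, 3, 6, 7, 9, 10, 12, 14, 15, 16}
(C ∩ B) \ ((C \ (C \ (A ∪ C))) ∪ A) = {}
(D ∩ E) \ ((C ∩ B) \ ((C \ (C \ (A ∪ C))) ∪ A)) = {5, 7, 12, 16}
((D ∩ E) \ ((C ∩ B) \ ((C \ (C \ (A ∪ C))) ∪ A)))^c = {1, 2, 3, 4, 6, 8, 9, 10, 11, 13, 14, 15, 17}

{1, 2, 3, 4, 6, 8, 9, 10, 11, 13, 14, 15, 17}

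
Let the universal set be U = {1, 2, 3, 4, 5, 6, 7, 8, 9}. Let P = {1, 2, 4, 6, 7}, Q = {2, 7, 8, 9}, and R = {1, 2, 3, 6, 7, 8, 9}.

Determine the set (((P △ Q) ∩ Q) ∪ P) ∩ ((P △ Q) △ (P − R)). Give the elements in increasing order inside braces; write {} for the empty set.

P △ Q = {1, 4, 6, 8, 9}
(P △ Q) ∩ Q = {8, 9}
((P △ Q) ∩ Q) ∪ P = {1, 2, 4, 6, 7, 8, 9}
P − R = {4}
(P △ Q) △ (P − R) = {1, 6, 8, 9}
(((P △ Q) ∩ Q) ∪ P) ∩ ((P △ Q) △ (P − R)) = {1, 6, 8, 9}

{1, 6, 8, 9}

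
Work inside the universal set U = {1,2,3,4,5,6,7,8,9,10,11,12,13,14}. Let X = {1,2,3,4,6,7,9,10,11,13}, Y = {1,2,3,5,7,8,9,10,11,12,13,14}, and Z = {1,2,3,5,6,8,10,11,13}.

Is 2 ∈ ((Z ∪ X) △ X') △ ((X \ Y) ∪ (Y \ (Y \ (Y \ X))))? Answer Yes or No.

Yes

2 ∈ Z and 2 ∈ X, so 2 ∈ Z ∪ X
2 ∈ X, so 2 ∉ X'
2 ∈ (Z ∪ X) and 2 ∉ X', so 2 ∈ (Z ∪ X) △ X'
2 ∈ X and 2 ∈ Y, so 2 ∉ X \ Y
2 ∈ Y and 2 ∈ X, so 2 ∉ Y \ X
2 ∈ Y and 2 ∉ (Y \ X), so 2 ∈ Y \ (Y \ X)
2 ∈ Y and 2 ∈ (Y \ (Y \ X)), so 2 ∉ Y \ (Y \ (Y \ X))
2 ∉ (X \ Y) and 2 ∉ (Y \ (Y \ (Y \ X))), so 2 ∉ (X \ Y) ∪ (Y \ (Y \ (Y \ X)))
2 ∈ ((Z ∪ X) △ X') and 2 ∉ ((X \ Y) ∪ (Y \ (Y \ (Y \ X)))), so 2 ∈ ((Z ∪ X) △ X') △ ((X \ Y) ∪ (Y \ (Y \ (Y \ X))))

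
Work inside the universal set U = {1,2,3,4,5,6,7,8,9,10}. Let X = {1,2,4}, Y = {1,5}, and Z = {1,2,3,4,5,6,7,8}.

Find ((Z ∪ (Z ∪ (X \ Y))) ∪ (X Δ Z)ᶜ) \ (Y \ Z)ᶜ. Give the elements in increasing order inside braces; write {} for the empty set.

X \ Y = {2,4}
Z ∪ (X \ Y) = {1,2,3,4,5,6,7,8}
Z ∪ (Z ∪ (X \ Y)) = {1,2,3,4,5,6,7,8}
X Δ Z = {3,5,6,7,8}
(X Δ Z)ᶜ = {1,2,4,9,10}
(Z ∪ (Z ∪ (X \ Y))) ∪ (X Δ Z)ᶜ = {1,2,3,4,5,6,7,8,9,10}
Y \ Z = {}
(Y \ Z)ᶜ = {1,2,3,4,5,6,7,8,9,10}
((Z ∪ (Z ∪ (X \ Y))) ∪ (X Δ Z)ᶜ) \ (Y \ Z)ᶜ = {}

{}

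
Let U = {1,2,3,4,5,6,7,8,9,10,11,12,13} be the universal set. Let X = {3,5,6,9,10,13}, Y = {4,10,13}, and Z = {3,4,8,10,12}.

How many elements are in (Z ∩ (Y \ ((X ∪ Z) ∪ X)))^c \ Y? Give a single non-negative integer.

X ∪ Z = {3,4,5,6,8,9,10,12,13}
(X ∪ Z) ∪ X = {3,4,5,6,8,9,10,12,13}
Y \ ((X ∪ Z) ∪ X) = {}
Z ∩ (Y \ ((X ∪ Z) ∪ X)) = {}
(Z ∩ (Y \ ((X ∪ Z) ∪ X)))^c = {1,2,3,4,5,6,7,8,9,10,11,12,13}
(Z ∩ (Y \ ((X ∪ Z) ∪ X)))^c \ Y = {1,2,3,5,6,7,8,9,11,12}
|(Z ∩ (Y \ ((X ∪ Z) ∪ X)))^c \ Y| = 10

10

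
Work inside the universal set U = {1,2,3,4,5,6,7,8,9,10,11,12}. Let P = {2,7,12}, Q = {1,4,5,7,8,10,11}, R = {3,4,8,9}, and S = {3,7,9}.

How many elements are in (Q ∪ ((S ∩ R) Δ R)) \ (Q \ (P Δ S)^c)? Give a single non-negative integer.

S ∩ R = {3,9}
(S ∩ R) Δ R = {4,8}
Q ∪ ((S ∩ R) Δ R) = {1,4,5,7,8,10,11}
P Δ S = {2,3,9,12}
(P Δ S)^c = {1,4,5,6,7,8,10,11}
Q \ (P Δ S)^c = {}
(Q ∪ ((S ∩ R) Δ R)) \ (Q \ (P Δ S)^c) = {1,4,5,7,8,10,11}
|(Q ∪ ((S ∩ R) Δ R)) \ (Q \ (P Δ S)^c)| = 7

7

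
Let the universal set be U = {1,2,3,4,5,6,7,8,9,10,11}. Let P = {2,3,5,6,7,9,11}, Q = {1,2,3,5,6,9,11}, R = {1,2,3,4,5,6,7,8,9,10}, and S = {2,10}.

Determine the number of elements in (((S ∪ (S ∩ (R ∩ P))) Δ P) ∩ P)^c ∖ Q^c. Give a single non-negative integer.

R ∩ P = {2,3,5,6,7,9}
S ∩ (R ∩ P) = {2}
S ∪ (S ∩ (R ∩ P)) = {2,10}
(S ∪ (S ∩ (R ∩ P))) Δ P = {3,5,6,7,9,10,11}
((S ∪ (S ∩ (R ∩ P))) Δ P) ∩ P = {3,5,6,7,9,11}
(((S ∪ (S ∩ (R ∩ P))) Δ P) ∩ P)^c = {1,2,4,8,10}
Q^c = {4,7,8,10}
(((S ∪ (S ∩ (R ∩ P))) Δ P) ∩ P)^c ∖ Q^c = {1,2}
|(((S ∪ (S ∩ (R ∩ P))) Δ P) ∩ P)^c ∖ Q^c| = 2

2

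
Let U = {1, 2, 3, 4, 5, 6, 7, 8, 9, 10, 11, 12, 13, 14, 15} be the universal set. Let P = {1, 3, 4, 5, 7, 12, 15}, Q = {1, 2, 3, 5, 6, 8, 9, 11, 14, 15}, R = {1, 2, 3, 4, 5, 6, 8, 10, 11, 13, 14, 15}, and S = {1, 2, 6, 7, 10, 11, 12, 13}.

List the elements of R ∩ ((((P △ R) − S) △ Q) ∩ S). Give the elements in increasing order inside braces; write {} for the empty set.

{1, 2, 6, 11}

P △ R = {2, 6, 7, 8, 10, 11, 12, 13, 14}
(P △ R) − S = {8, 14}
((P △ R) − S) △ Q = {1, 2, 3, 5, 6, 9, 11, 15}
(((P △ R) − S) △ Q) ∩ S = {1, 2, 6, 11}
R ∩ ((((P △ R) − S) △ Q) ∩ S) = {1, 2, 6, 11}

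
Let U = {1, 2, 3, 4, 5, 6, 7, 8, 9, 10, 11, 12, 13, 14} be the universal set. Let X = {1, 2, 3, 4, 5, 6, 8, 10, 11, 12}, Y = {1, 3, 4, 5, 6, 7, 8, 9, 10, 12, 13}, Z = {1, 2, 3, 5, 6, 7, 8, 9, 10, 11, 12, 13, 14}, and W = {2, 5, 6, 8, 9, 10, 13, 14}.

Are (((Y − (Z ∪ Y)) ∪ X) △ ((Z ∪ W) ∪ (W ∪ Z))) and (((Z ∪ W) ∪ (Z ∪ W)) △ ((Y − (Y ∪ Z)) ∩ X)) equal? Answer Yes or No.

Z ∪ Y = {1, 2, 3, 4, 5, 6, 7, 8, 9, 10, 11, 12, 13, 14}
Y − (Z ∪ Y) = {}
(Y − (Z ∪ Y)) ∪ X = {1, 2, 3, 4, 5, 6, 8, 10, 11, 12}
Z ∪ W = {1, 2, 3, 5, 6, 7, 8, 9, 10, 11, 12, 13, 14}
W ∪ Z = {1, 2, 3, 5, 6, 7, 8, 9, 10, 11, 12, 13, 14}
(Z ∪ W) ∪ (W ∪ Z) = {1, 2, 3, 5, 6, 7, 8, 9, 10, 11, 12, 13, 14}
((Y − (Z ∪ Y)) ∪ X) △ ((Z ∪ W) ∪ (W ∪ Z)) = {4, 7, 9, 13, 14}
(Z ∪ W) ∪ (Z ∪ W) = {1, 2, 3, 5, 6, 7, 8, 9, 10, 11, 12, 13, 14}
Y ∪ Z = {1, 2, 3, 4, 5, 6, 7, 8, 9, 10, 11, 12, 13, 14}
Y − (Y ∪ Z) = {}
(Y − (Y ∪ Z)) ∩ X = {}
((Z ∪ W) ∪ (Z ∪ W)) △ ((Y − (Y ∪ Z)) ∩ X) = {1, 2, 3, 5, 6, 7, 8, 9, 10, 11, 12, 13, 14}
1 ∈ ((Z ∪ W) ∪ (Z ∪ W)) △ ((Y − (Y ∪ Z)) ∩ X) but 1 ∉ ((Y − (Z ∪ Y)) ∪ X) △ ((Z ∪ W) ∪ (W ∪ Z)), so they differ.

No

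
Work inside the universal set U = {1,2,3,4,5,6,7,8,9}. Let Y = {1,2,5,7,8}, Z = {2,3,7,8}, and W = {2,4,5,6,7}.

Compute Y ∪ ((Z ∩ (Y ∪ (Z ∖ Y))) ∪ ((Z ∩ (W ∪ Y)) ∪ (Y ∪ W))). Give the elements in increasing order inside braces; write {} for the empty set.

Z ∖ Y = {3}
Y ∪ (Z ∖ Y) = {1,2,3,5,7,8}
Z ∩ (Y ∪ (Z ∖ Y)) = {2,3,7,8}
W ∪ Y = {1,2,4,5,6,7,8}
Z ∩ (W ∪ Y) = {2,7,8}
Y ∪ W = {1,2,4,5,6,7,8}
(Z ∩ (W ∪ Y)) ∪ (Y ∪ W) = {1,2,4,5,6,7,8}
(Z ∩ (Y ∪ (Z ∖ Y))) ∪ ((Z ∩ (W ∪ Y)) ∪ (Y ∪ W)) = {1,2,3,4,5,6,7,8}
Y ∪ ((Z ∩ (Y ∪ (Z ∖ Y))) ∪ ((Z ∩ (W ∪ Y)) ∪ (Y ∪ W))) = {1,2,3,4,5,6,7,8}

{1,2,3,4,5,6,7,8}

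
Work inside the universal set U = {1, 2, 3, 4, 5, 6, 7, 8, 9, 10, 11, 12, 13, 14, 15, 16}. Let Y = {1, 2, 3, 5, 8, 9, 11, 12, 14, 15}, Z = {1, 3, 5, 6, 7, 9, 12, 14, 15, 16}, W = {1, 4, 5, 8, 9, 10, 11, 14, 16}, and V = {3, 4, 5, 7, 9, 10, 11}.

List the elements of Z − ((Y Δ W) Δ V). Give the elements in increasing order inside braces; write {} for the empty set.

Y Δ W = {2, 3, 4, 10, 12, 15, 16}
(Y Δ W) Δ V = {2, 5, 7, 9, 11, 12, 15, 16}
Z − ((Y Δ W) Δ V) = {1, 3, 6, 14}

{1, 3, 6, 14}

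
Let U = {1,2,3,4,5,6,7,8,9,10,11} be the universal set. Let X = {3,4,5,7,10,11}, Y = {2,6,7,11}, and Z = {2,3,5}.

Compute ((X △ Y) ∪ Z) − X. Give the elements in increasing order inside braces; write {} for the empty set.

{2,6}

X △ Y = {2,3,4,5,6,10}
(X △ Y) ∪ Z = {2,3,4,5,6,10}
((X △ Y) ∪ Z) − X = {2,6}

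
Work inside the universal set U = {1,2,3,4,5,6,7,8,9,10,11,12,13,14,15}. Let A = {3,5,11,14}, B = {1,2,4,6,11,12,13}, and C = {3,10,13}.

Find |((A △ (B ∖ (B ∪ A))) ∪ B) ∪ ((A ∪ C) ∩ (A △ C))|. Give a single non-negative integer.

11

B ∪ A = {1,2,3,4,5,6,11,12,13,14}
B ∖ (B ∪ A) = {}
A △ (B ∖ (B ∪ A)) = {3,5,11,14}
(A △ (B ∖ (B ∪ A))) ∪ B = {1,2,3,4,5,6,11,12,13,14}
A ∪ C = {3,5,10,11,13,14}
A △ C = {5,10,11,13,14}
(A ∪ C) ∩ (A △ C) = {5,10,11,13,14}
((A △ (B ∖ (B ∪ A))) ∪ B) ∪ ((A ∪ C) ∩ (A △ C)) = {1,2,3,4,5,6,10,11,12,13,14}
|((A △ (B ∖ (B ∪ A))) ∪ B) ∪ ((A ∪ C) ∩ (A △ C))| = 11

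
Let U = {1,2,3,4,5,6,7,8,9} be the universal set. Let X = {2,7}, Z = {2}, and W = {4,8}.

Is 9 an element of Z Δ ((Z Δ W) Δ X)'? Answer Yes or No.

Yes

9 ∉ Z and 9 ∉ W, so 9 ∉ Z Δ W
9 ∉ (Z Δ W) and 9 ∉ X, so 9 ∉ (Z Δ W) Δ X
9 ∈ ((Z Δ W) Δ X)' since 9 ∉ ((Z Δ W) Δ X)
9 ∉ Z and 9 ∈ ((Z Δ W) Δ X)', so 9 ∈ Z Δ ((Z Δ W) Δ X)'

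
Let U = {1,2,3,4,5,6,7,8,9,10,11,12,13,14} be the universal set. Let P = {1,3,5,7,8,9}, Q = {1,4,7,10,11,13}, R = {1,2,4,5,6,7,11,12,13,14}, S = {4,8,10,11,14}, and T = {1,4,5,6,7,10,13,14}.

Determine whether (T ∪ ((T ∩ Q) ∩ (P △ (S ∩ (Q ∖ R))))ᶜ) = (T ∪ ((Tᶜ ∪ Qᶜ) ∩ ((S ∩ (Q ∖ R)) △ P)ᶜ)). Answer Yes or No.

No

T ∩ Q = {1,4,7,10,13}
Q ∖ R = {10}
S ∩ (Q ∖ R) = {10}
P △ (S ∩ (Q ∖ R)) = {1,3,5,7,8,9,10}
(T ∩ Q) ∩ (P △ (S ∩ (Q ∖ R))) = {1,7,10}
((T ∩ Q) ∩ (P △ (S ∩ (Q ∖ R))))ᶜ = {2,3,4,5,6,8,9,11,12,13,14}
T ∪ ((T ∩ Q) ∩ (P △ (S ∩ (Q ∖ R))))ᶜ = {1,2,3,4,5,6,7,8,9,10,11,12,13,14}
Tᶜ = {2,3,8,9,11,12}
Qᶜ = {2,3,5,6,8,9,12,14}
Tᶜ ∪ Qᶜ = {2,3,5,6,8,9,11,12,14}
(S ∩ (Q ∖ R)) △ P = {1,3,5,7,8,9,10}
((S ∩ (Q ∖ R)) △ P)ᶜ = {2,4,6,11,12,13,14}
(Tᶜ ∪ Qᶜ) ∩ ((S ∩ (Q ∖ R)) △ P)ᶜ = {2,6,11,12,14}
T ∪ ((Tᶜ ∪ Qᶜ) ∩ ((S ∩ (Q ∖ R)) △ P)ᶜ) = {1,2,4,5,6,7,10,11,12,13,14}
3 ∈ T ∪ ((T ∩ Q) ∩ (P △ (S ∩ (Q ∖ R))))ᶜ but 3 ∉ T ∪ ((Tᶜ ∪ Qᶜ) ∩ ((S ∩ (Q ∖ R)) △ P)ᶜ), so they differ.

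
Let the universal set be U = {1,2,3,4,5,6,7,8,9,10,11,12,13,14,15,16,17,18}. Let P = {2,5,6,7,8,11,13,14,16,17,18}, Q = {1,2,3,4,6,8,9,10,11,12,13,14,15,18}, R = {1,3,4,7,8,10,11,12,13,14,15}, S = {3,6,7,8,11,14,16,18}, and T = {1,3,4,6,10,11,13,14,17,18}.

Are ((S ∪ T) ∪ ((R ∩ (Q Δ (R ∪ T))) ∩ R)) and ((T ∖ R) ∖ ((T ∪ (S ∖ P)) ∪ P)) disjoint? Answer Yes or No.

S ∪ T = {1,3,4,6,7,8,10,11,13,14,16,17,18}
R ∪ T = {1,3,4,6,7,8,10,11,12,13,14,15,17,18}
Q Δ (R ∪ T) = {2,7,9,17}
R ∩ (Q Δ (R ∪ T)) = {7}
(R ∩ (Q Δ (R ∪ T))) ∩ R = {7}
(S ∪ T) ∪ ((R ∩ (Q Δ (R ∪ T))) ∩ R) = {1,3,4,6,7,8,10,11,13,14,16,17,18}
T ∖ R = {6,17,18}
S ∖ P = {3}
T ∪ (S ∖ P) = {1,3,4,6,10,11,13,14,17,18}
(T ∪ (S ∖ P)) ∪ P = {1,2,3,4,5,6,7,8,10,11,13,14,16,17,18}
(T ∖ R) ∖ ((T ∪ (S ∖ P)) ∪ P) = {}
{1,3,4,6,7,8,10,11,13,14,16,17,18} and {} share no elements.

Yes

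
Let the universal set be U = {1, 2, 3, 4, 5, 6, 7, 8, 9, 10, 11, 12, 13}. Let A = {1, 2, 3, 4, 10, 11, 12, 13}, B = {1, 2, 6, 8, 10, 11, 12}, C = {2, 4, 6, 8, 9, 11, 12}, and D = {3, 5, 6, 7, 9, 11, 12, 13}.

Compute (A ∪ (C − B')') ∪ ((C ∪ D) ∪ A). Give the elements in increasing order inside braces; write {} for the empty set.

B' = {3, 4, 5, 7, 9, 13}
C − B' = {2, 6, 8, 11, 12}
(C − B')' = {1, 3, 4, 5, 7, 9, 10, 13}
A ∪ (C − B')' = {1, 2, 3, 4, 5, 7, 9, 10, 11, 12, 13}
C ∪ D = {2, 3, 4, 5, 6, 7, 8, 9, 11, 12, 13}
(C ∪ D) ∪ A = {1, 2, 3, 4, 5, 6, 7, 8, 9, 10, 11, 12, 13}
(A ∪ (C − B')') ∪ ((C ∪ D) ∪ A) = {1, 2, 3, 4, 5, 6, 7, 8, 9, 10, 11, 12, 13}

{1, 2, 3, 4, 5, 6, 7, 8, 9, 10, 11, 12, 13}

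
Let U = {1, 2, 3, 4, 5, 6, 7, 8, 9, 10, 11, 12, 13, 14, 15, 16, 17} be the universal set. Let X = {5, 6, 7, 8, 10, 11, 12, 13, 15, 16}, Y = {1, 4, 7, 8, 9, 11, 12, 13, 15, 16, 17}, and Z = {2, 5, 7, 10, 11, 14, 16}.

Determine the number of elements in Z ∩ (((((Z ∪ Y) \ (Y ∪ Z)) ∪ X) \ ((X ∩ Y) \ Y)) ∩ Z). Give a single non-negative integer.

5

Z ∪ Y = {1, 2, 4, 5, 7, 8, 9, 10, 11, 12, 13, 14, 15, 16, 17}
Y ∪ Z = {1, 2, 4, 5, 7, 8, 9, 10, 11, 12, 13, 14, 15, 16, 17}
(Z ∪ Y) \ (Y ∪ Z) = {}
((Z ∪ Y) \ (Y ∪ Z)) ∪ X = {5, 6, 7, 8, 10, 11, 12, 13, 15, 16}
X ∩ Y = {7, 8, 11, 12, 13, 15, 16}
(X ∩ Y) \ Y = {}
(((Z ∪ Y) \ (Y ∪ Z)) ∪ X) \ ((X ∩ Y) \ Y) = {5, 6, 7, 8, 10, 11, 12, 13, 15, 16}
((((Z ∪ Y) \ (Y ∪ Z)) ∪ X) \ ((X ∩ Y) \ Y)) ∩ Z = {5, 7, 10, 11, 16}
Z ∩ (((((Z ∪ Y) \ (Y ∪ Z)) ∪ X) \ ((X ∩ Y) \ Y)) ∩ Z) = {5, 7, 10, 11, 16}
|Z ∩ (((((Z ∪ Y) \ (Y ∪ Z)) ∪ X) \ ((X ∩ Y) \ Y)) ∩ Z)| = 5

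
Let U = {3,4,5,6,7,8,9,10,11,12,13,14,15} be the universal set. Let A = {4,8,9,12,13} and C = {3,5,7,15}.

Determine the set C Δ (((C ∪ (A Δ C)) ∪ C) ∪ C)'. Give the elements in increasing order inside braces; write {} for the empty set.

A Δ C = {3,4,5,7,8,9,12,13,15}
C ∪ (A Δ C) = {3,4,5,7,8,9,12,13,15}
(C ∪ (A Δ C)) ∪ C = {3,4,5,7,8,9,12,13,15}
((C ∪ (A Δ C)) ∪ C) ∪ C = {3,4,5,7,8,9,12,13,15}
(((C ∪ (A Δ C)) ∪ C) ∪ C)' = {6,10,11,14}
C Δ (((C ∪ (A Δ C)) ∪ C) ∪ C)' = {3,5,6,7,10,11,14,15}

{3,5,6,7,10,11,14,15}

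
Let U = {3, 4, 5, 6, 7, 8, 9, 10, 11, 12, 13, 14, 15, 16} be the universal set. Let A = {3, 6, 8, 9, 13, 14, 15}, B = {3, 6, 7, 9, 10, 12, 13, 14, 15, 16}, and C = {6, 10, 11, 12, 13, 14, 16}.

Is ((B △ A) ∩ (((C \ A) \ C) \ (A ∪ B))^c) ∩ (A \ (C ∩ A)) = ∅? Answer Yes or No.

No

B △ A = {7, 8, 10, 12, 16}
C \ A = {10, 11, 12, 16}
(C \ A) \ C = {}
A ∪ B = {3, 6, 7, 8, 9, 10, 12, 13, 14, 15, 16}
((C \ A) \ C) \ (A ∪ B) = {}
(((C \ A) \ C) \ (A ∪ B))^c = {3, 4, 5, 6, 7, 8, 9, 10, 11, 12, 13, 14, 15, 16}
(B △ A) ∩ (((C \ A) \ C) \ (A ∪ B))^c = {7, 8, 10, 12, 16}
C ∩ A = {6, 13, 14}
A \ (C ∩ A) = {3, 8, 9, 15}
8 lies in both, so they are not disjoint.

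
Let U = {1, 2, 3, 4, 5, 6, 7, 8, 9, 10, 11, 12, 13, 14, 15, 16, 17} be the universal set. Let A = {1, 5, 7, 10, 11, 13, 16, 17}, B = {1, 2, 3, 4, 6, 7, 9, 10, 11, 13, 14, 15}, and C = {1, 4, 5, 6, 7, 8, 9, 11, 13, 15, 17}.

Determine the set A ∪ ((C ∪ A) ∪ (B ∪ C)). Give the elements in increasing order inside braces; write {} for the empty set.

C ∪ A = {1, 4, 5, 6, 7, 8, 9, 10, 11, 13, 15, 16, 17}
B ∪ C = {1, 2, 3, 4, 5, 6, 7, 8, 9, 10, 11, 13, 14, 15, 17}
(C ∪ A) ∪ (B ∪ C) = {1, 2, 3, 4, 5, 6, 7, 8, 9, 10, 11, 13, 14, 15, 16, 17}
A ∪ ((C ∪ A) ∪ (B ∪ C)) = {1, 2, 3, 4, 5, 6, 7, 8, 9, 10, 11, 13, 14, 15, 16, 17}

{1, 2, 3, 4, 5, 6, 7, 8, 9, 10, 11, 13, 14, 15, 16, 17}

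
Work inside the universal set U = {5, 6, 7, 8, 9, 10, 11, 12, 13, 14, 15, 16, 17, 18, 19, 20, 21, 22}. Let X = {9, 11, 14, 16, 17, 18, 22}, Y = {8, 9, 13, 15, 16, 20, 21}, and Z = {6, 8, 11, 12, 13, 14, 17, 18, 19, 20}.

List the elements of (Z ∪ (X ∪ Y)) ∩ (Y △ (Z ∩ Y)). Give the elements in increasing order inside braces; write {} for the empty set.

X ∪ Y = {8, 9, 11, 13, 14, 15, 16, 17, 18, 20, 21, 22}
Z ∪ (X ∪ Y) = {6, 8, 9, 11, 12, 13, 14, 15, 16, 17, 18, 19, 20, 21, 22}
Z ∩ Y = {8, 13, 20}
Y △ (Z ∩ Y) = {9, 15, 16, 21}
(Z ∪ (X ∪ Y)) ∩ (Y △ (Z ∩ Y)) = {9, 15, 16, 21}

{9, 15, 16, 21}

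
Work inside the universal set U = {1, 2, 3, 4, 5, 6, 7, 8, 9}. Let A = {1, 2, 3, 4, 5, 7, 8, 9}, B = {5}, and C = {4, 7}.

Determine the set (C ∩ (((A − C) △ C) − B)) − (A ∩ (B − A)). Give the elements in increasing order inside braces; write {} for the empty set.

{4, 7}

A − C = {1, 2, 3, 5, 8, 9}
(A − C) △ C = {1, 2, 3, 4, 5, 7, 8, 9}
((A − C) △ C) − B = {1, 2, 3, 4, 7, 8, 9}
C ∩ (((A − C) △ C) − B) = {4, 7}
B − A = {}
A ∩ (B − A) = {}
(C ∩ (((A − C) △ C) − B)) − (A ∩ (B − A)) = {4, 7}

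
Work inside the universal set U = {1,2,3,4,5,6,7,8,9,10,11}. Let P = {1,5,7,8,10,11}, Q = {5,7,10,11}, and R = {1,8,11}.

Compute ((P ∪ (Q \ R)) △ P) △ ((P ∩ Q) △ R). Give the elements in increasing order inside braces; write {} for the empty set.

{1,5,7,8,10}

Q \ R = {5,7,10}
P ∪ (Q \ R) = {1,5,7,8,10,11}
(P ∪ (Q \ R)) △ P = {}
P ∩ Q = {5,7,10,11}
(P ∩ Q) △ R = {1,5,7,8,10}
((P ∪ (Q \ R)) △ P) △ ((P ∩ Q) △ R) = {1,5,7,8,10}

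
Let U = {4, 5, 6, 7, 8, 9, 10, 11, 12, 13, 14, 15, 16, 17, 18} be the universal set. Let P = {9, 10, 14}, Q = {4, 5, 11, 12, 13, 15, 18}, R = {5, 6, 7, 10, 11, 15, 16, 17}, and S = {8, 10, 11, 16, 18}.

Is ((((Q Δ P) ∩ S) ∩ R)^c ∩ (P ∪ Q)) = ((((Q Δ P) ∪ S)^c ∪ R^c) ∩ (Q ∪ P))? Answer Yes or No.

Q Δ P = {4, 5, 9, 10, 11, 12, 13, 14, 15, 18}
(Q Δ P) ∩ S = {10, 11, 18}
((Q Δ P) ∩ S) ∩ R = {10, 11}
(((Q Δ P) ∩ S) ∩ R)^c = {4, 5, 6, 7, 8, 9, 12, 13, 14, 15, 16, 17, 18}
P ∪ Q = {4, 5, 9, 10, 11, 12, 13, 14, 15, 18}
(((Q Δ P) ∩ S) ∩ R)^c ∩ (P ∪ Q) = {4, 5, 9, 12, 13, 14, 15, 18}
(Q Δ P) ∪ S = {4, 5, 8, 9, 10, 11, 12, 13, 14, 15, 16, 18}
((Q Δ P) ∪ S)^c = {6, 7, 17}
R^c = {4, 8, 9, 12, 13, 14, 18}
((Q Δ P) ∪ S)^c ∪ R^c = {4, 6, 7, 8, 9, 12, 13, 14, 17, 18}
Q ∪ P = {4, 5, 9, 10, 11, 12, 13, 14, 15, 18}
(((Q Δ P) ∪ S)^c ∪ R^c) ∩ (Q ∪ P) = {4, 9, 12, 13, 14, 18}
5 ∈ (((Q Δ P) ∩ S) ∩ R)^c ∩ (P ∪ Q) but 5 ∉ (((Q Δ P) ∪ S)^c ∪ R^c) ∩ (Q ∪ P), so they differ.

No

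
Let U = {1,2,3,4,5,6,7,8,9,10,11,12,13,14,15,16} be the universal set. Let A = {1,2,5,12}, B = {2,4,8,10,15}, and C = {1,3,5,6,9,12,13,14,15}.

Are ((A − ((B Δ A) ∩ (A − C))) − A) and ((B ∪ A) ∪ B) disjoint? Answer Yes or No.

B Δ A = {1,4,5,8,10,12,15}
A − C = {2}
(B Δ A) ∩ (A − C) = {}
A − ((B Δ A) ∩ (A − C)) = {1,2,5,12}
(A − ((B Δ A) ∩ (A − C))) − A = {}
B ∪ A = {1,2,4,5,8,10,12,15}
(B ∪ A) ∪ B = {1,2,4,5,8,10,12,15}
{} and {1,2,4,5,8,10,12,15} share no elements.

Yes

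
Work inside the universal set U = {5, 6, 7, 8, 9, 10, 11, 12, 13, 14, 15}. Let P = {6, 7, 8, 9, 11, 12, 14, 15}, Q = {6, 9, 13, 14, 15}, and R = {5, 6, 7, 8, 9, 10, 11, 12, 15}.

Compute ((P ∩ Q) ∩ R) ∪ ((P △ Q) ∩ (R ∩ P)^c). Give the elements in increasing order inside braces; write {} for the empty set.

{6, 9, 13, 15}

P ∩ Q = {6, 9, 14, 15}
(P ∩ Q) ∩ R = {6, 9, 15}
P △ Q = {7, 8, 11, 12, 13}
R ∩ P = {6, 7, 8, 9, 11, 12, 15}
(R ∩ P)^c = {5, 10, 13, 14}
(P △ Q) ∩ (R ∩ P)^c = {13}
((P ∩ Q) ∩ R) ∪ ((P △ Q) ∩ (R ∩ P)^c) = {6, 9, 13, 15}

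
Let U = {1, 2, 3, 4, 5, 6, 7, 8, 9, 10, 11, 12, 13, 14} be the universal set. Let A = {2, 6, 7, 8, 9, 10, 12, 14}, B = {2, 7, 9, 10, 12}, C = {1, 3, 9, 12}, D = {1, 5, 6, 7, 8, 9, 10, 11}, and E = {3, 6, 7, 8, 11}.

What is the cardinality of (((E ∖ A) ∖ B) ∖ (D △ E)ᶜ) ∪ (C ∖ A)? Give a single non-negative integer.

E ∖ A = {3, 11}
(E ∖ A) ∖ B = {3, 11}
D △ E = {1, 3, 5, 9, 10}
(D △ E)ᶜ = {2, 4, 6, 7, 8, 11, 12, 13, 14}
((E ∖ A) ∖ B) ∖ (D △ E)ᶜ = {3}
C ∖ A = {1, 3}
(((E ∖ A) ∖ B) ∖ (D △ E)ᶜ) ∪ (C ∖ A) = {1, 3}
|(((E ∖ A) ∖ B) ∖ (D △ E)ᶜ) ∪ (C ∖ A)| = 2

2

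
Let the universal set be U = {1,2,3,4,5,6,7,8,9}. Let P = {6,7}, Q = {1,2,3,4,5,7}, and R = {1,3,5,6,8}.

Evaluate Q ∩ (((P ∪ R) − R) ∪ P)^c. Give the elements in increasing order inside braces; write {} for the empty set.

{1,2,3,4,5}

P ∪ R = {1,3,5,6,7,8}
(P ∪ R) − R = {7}
((P ∪ R) − R) ∪ P = {6,7}
(((P ∪ R) − R) ∪ P)^c = {1,2,3,4,5,8,9}
Q ∩ (((P ∪ R) − R) ∪ P)^c = {1,2,3,4,5}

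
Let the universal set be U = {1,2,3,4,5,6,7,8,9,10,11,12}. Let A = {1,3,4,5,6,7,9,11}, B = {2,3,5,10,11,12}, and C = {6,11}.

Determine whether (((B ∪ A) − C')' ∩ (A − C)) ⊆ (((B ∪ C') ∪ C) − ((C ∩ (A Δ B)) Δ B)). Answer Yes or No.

B ∪ A = {1,2,3,4,5,6,7,9,10,11,12}
C' = {1,2,3,4,5,7,8,9,10,12}
(B ∪ A) − C' = {6,11}
((B ∪ A) − C')' = {1,2,3,4,5,7,8,9,10,12}
A − C = {1,3,4,5,7,9}
((B ∪ A) − C')' ∩ (A − C) = {1,3,4,5,7,9}
B ∪ C' = {1,2,3,4,5,7,8,9,10,11,12}
(B ∪ C') ∪ C = {1,2,3,4,5,6,7,8,9,10,11,12}
A Δ B = {1,2,4,6,7,9,10,12}
C ∩ (A Δ B) = {6}
(C ∩ (A Δ B)) Δ B = {2,3,5,6,10,11,12}
((B ∪ C') ∪ C) − ((C ∩ (A Δ B)) Δ B) = {1,4,7,8,9}
3 ∈ ((B ∪ A) − C')' ∩ (A − C) but 3 ∉ ((B ∪ C') ∪ C) − ((C ∩ (A Δ B)) Δ B), so the inclusion fails.

No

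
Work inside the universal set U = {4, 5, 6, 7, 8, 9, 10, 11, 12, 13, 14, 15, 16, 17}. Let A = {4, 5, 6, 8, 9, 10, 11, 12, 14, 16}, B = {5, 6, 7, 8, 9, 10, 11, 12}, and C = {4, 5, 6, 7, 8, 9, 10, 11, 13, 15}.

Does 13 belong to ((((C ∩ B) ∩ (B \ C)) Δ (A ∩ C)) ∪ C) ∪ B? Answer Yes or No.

Yes

13 ∈ C and 13 ∉ B, so 13 ∉ C ∩ B
13 ∉ B and 13 ∈ C, so 13 ∉ B \ C
13 ∉ (C ∩ B) and 13 ∉ (B \ C), so 13 ∉ (C ∩ B) ∩ (B \ C)
13 ∉ A and 13 ∈ C, so 13 ∉ A ∩ C
13 ∉ ((C ∩ B) ∩ (B \ C)) and 13 ∉ (A ∩ C), so 13 ∉ ((C ∩ B) ∩ (B \ C)) Δ (A ∩ C)
13 ∉ (((C ∩ B) ∩ (B \ C)) Δ (A ∩ C)) and 13 ∈ C, so 13 ∈ (((C ∩ B) ∩ (B \ C)) Δ (A ∩ C)) ∪ C
13 ∈ ((((C ∩ B) ∩ (B \ C)) Δ (A ∩ C)) ∪ C) and 13 ∉ B, so 13 ∈ ((((C ∩ B) ∩ (B \ C)) Δ (A ∩ C)) ∪ C) ∪ B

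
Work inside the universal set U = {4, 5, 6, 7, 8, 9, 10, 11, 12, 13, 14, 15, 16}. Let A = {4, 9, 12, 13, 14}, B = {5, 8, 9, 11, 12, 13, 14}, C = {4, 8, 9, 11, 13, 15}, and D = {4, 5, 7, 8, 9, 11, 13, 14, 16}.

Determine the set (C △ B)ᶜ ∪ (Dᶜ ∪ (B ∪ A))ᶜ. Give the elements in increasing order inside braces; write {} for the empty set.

{6, 7, 8, 9, 10, 11, 13, 16}

C △ B = {4, 5, 12, 14, 15}
(C △ B)ᶜ = {6, 7, 8, 9, 10, 11, 13, 16}
Dᶜ = {6, 10, 12, 15}
B ∪ A = {4, 5, 8, 9, 11, 12, 13, 14}
Dᶜ ∪ (B ∪ A) = {4, 5, 6, 8, 9, 10, 11, 12, 13, 14, 15}
(Dᶜ ∪ (B ∪ A))ᶜ = {7, 16}
(C △ B)ᶜ ∪ (Dᶜ ∪ (B ∪ A))ᶜ = {6, 7, 8, 9, 10, 11, 13, 16}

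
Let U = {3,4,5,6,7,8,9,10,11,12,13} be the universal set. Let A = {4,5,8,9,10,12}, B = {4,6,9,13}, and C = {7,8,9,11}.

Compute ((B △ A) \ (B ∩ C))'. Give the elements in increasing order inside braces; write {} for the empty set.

{3,4,7,9,11}

B △ A = {5,6,8,10,12,13}
B ∩ C = {9}
(B △ A) \ (B ∩ C) = {5,6,8,10,12,13}
((B △ A) \ (B ∩ C))' = {3,4,7,9,11}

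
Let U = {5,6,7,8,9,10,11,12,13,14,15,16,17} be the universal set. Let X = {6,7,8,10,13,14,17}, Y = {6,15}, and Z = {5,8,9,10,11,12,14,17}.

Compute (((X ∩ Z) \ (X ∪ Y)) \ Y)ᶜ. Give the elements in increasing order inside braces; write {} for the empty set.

X ∩ Z = {8,10,14,17}
X ∪ Y = {6,7,8,10,13,14,15,17}
(X ∩ Z) \ (X ∪ Y) = {}
((X ∩ Z) \ (X ∪ Y)) \ Y = {}
(((X ∩ Z) \ (X ∪ Y)) \ Y)ᶜ = {5,6,7,8,9,10,11,12,13,14,15,16,17}

{5,6,7,8,9,10,11,12,13,14,15,16,17}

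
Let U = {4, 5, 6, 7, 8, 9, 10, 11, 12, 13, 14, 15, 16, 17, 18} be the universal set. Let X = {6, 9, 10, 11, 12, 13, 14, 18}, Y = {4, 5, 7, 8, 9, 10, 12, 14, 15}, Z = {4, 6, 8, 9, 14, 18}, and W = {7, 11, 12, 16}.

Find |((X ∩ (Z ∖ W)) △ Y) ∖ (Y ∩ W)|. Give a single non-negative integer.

Z ∖ W = {4, 6, 8, 9, 14, 18}
X ∩ (Z ∖ W) = {6, 9, 14, 18}
(X ∩ (Z ∖ W)) △ Y = {4, 5, 6, 7, 8, 10, 12, 15, 18}
Y ∩ W = {7, 12}
((X ∩ (Z ∖ W)) △ Y) ∖ (Y ∩ W) = {4, 5, 6, 8, 10, 15, 18}
|((X ∩ (Z ∖ W)) △ Y) ∖ (Y ∩ W)| = 7

7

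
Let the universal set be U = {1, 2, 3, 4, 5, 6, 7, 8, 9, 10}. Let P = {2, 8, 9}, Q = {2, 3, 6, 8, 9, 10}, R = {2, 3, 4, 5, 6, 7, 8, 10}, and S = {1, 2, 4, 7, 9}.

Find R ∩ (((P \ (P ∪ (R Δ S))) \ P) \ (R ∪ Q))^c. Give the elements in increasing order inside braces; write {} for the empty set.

{2, 3, 4, 5, 6, 7, 8, 10}

R Δ S = {1, 3, 5, 6, 8, 9, 10}
P ∪ (R Δ S) = {1, 2, 3, 5, 6, 8, 9, 10}
P \ (P ∪ (R Δ S)) = {}
(P \ (P ∪ (R Δ S))) \ P = {}
R ∪ Q = {2, 3, 4, 5, 6, 7, 8, 9, 10}
((P \ (P ∪ (R Δ S))) \ P) \ (R ∪ Q) = {}
(((P \ (P ∪ (R Δ S))) \ P) \ (R ∪ Q))^c = {1, 2, 3, 4, 5, 6, 7, 8, 9, 10}
R ∩ (((P \ (P ∪ (R Δ S))) \ P) \ (R ∪ Q))^c = {2, 3, 4, 5, 6, 7, 8, 10}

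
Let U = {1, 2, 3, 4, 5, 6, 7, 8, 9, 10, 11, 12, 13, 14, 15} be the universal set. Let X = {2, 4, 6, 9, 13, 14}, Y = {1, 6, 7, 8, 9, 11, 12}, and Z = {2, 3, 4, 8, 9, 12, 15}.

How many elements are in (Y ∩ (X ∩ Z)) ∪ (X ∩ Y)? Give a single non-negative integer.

X ∩ Z = {2, 4, 9}
Y ∩ (X ∩ Z) = {9}
X ∩ Y = {6, 9}
(Y ∩ (X ∩ Z)) ∪ (X ∩ Y) = {6, 9}
|(Y ∩ (X ∩ Z)) ∪ (X ∩ Y)| = 2

2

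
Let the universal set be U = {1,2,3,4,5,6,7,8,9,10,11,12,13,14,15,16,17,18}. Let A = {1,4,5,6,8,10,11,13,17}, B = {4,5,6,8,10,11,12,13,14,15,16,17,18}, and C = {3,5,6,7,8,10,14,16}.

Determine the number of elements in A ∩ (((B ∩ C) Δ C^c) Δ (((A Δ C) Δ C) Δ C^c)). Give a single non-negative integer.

5

B ∩ C = {5,6,8,10,14,16}
C^c = {1,2,4,9,11,12,13,15,17,18}
(B ∩ C) Δ C^c = {1,2,4,5,6,8,9,10,11,12,13,14,15,16,17,18}
A Δ C = {1,3,4,7,11,13,14,16,17}
(A Δ C) Δ C = {1,4,5,6,8,10,11,13,17}
((A Δ C) Δ C) Δ C^c = {2,5,6,8,9,10,12,15,18}
((B ∩ C) Δ C^c) Δ (((A Δ C) Δ C) Δ C^c) = {1,4,11,13,14,16,17}
A ∩ (((B ∩ C) Δ C^c) Δ (((A Δ C) Δ C) Δ C^c)) = {1,4,11,13,17}
|A ∩ (((B ∩ C) Δ C^c) Δ (((A Δ C) Δ C) Δ C^c))| = 5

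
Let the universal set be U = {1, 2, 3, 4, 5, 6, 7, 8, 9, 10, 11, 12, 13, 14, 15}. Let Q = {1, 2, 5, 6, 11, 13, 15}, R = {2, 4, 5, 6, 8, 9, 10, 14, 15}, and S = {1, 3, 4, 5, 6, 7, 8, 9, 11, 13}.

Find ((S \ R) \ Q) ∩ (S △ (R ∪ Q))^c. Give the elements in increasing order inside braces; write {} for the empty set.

S \ R = {1, 3, 7, 11, 13}
(S \ R) \ Q = {3, 7}
R ∪ Q = {1, 2, 4, 5, 6, 8, 9, 10, 11, 13, 14, 15}
S △ (R ∪ Q) = {2, 3, 7, 10, 14, 15}
(S △ (R ∪ Q))^c = {1, 4, 5, 6, 8, 9, 11, 12, 13}
((S \ R) \ Q) ∩ (S △ (R ∪ Q))^c = {}

{}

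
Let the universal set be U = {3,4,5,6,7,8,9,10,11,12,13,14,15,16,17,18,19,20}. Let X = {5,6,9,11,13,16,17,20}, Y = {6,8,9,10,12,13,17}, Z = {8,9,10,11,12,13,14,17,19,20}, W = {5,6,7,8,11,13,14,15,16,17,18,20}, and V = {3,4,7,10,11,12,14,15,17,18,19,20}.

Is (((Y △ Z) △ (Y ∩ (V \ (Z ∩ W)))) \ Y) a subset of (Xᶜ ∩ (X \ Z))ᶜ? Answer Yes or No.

Y △ Z = {6,11,14,19,20}
Z ∩ W = {8,11,13,14,17,20}
V \ (Z ∩ W) = {3,4,7,10,12,15,18,19}
Y ∩ (V \ (Z ∩ W)) = {10,12}
(Y △ Z) △ (Y ∩ (V \ (Z ∩ W))) = {6,10,11,12,14,19,20}
((Y △ Z) △ (Y ∩ (V \ (Z ∩ W)))) \ Y = {11,14,19,20}
Xᶜ = {3,4,7,8,10,12,14,15,18,19}
X \ Z = {5,6,16}
Xᶜ ∩ (X \ Z) = {}
(Xᶜ ∩ (X \ Z))ᶜ = {3,4,5,6,7,8,9,10,11,12,13,14,15,16,17,18,19,20}
Every element of {11,14,19,20} is in {3,4,5,6,7,8,9,10,11,12,13,14,15,16,17,18,19,20}, so ((Y △ Z) △ (Y ∩ (V \ (Z ∩ W)))) \ Y ⊆ (Xᶜ ∩ (X \ Z))ᶜ.

Yes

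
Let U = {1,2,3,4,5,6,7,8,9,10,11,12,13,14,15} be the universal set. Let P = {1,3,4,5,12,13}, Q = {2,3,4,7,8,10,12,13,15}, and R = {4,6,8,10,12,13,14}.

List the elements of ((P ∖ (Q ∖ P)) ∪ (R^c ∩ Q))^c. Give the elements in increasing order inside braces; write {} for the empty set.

{6,8,9,10,11,14}

Q ∖ P = {2,7,8,10,15}
P ∖ (Q ∖ P) = {1,3,4,5,12,13}
R^c = {1,2,3,5,7,9,11,15}
R^c ∩ Q = {2,3,7,15}
(P ∖ (Q ∖ P)) ∪ (R^c ∩ Q) = {1,2,3,4,5,7,12,13,15}
((P ∖ (Q ∖ P)) ∪ (R^c ∩ Q))^c = {6,8,9,10,11,14}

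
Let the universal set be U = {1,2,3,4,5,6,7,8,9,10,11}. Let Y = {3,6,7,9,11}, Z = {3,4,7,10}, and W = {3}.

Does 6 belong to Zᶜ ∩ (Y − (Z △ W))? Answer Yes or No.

Yes

6 ∉ Z, so 6 ∈ Zᶜ
6 ∉ Z and 6 ∉ W, so 6 ∉ Z △ W
6 ∈ Y and 6 ∉ (Z △ W), so 6 ∈ Y − (Z △ W)
6 ∈ Zᶜ and 6 ∈ (Y − (Z △ W)), so 6 ∈ Zᶜ ∩ (Y − (Z △ W))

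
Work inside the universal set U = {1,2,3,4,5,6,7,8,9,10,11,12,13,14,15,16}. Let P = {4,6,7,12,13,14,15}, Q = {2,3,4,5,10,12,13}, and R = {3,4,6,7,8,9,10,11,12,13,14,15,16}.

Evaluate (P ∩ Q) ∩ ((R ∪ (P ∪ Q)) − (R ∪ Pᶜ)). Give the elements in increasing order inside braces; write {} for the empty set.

P ∩ Q = {4,12,13}
P ∪ Q = {2,3,4,5,6,7,10,12,13,14,15}
R ∪ (P ∪ Q) = {2,3,4,5,6,7,8,9,10,11,12,13,14,15,16}
Pᶜ = {1,2,3,5,8,9,10,11,16}
R ∪ Pᶜ = {1,2,3,4,5,6,7,8,9,10,11,12,13,14,15,16}
(R ∪ (P ∪ Q)) − (R ∪ Pᶜ) = {}
(P ∩ Q) ∩ ((R ∪ (P ∪ Q)) − (R ∪ Pᶜ)) = {}

{}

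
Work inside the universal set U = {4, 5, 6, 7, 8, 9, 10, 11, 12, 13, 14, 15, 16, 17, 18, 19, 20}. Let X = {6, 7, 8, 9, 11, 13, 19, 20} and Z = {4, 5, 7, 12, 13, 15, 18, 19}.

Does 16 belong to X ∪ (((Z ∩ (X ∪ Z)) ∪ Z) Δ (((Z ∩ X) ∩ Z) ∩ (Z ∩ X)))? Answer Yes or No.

16 ∉ X and 16 ∉ Z, so 16 ∉ X ∪ Z
16 ∉ Z and 16 ∉ (X ∪ Z), so 16 ∉ Z ∩ (X ∪ Z)
16 ∉ (Z ∩ (X ∪ Z)) and 16 ∉ Z, so 16 ∉ (Z ∩ (X ∪ Z)) ∪ Z
16 ∉ Z and 16 ∉ X, so 16 ∉ Z ∩ X
16 ∉ (Z ∩ X) and 16 ∉ Z, so 16 ∉ (Z ∩ X) ∩ Z
16 ∉ Z and 16 ∉ X, so 16 ∉ Z ∩ X
16 ∉ ((Z ∩ X) ∩ Z) and 16 ∉ (Z ∩ X), so 16 ∉ ((Z ∩ X) ∩ Z) ∩ (Z ∩ X)
16 ∉ ((Z ∩ (X ∪ Z)) ∪ Z) and 16 ∉ (((Z ∩ X) ∩ Z) ∩ (Z ∩ X)), so 16 ∉ ((Z ∩ (X ∪ Z)) ∪ Z) Δ (((Z ∩ X) ∩ Z) ∩ (Z ∩ X))
16 ∉ X and 16 ∉ (((Z ∩ (X ∪ Z)) ∪ Z) Δ (((Z ∩ X) ∩ Z) ∩ (Z ∩ X))), so 16 ∉ X ∪ (((Z ∩ (X ∪ Z)) ∪ Z) Δ (((Z ∩ X) ∩ Z) ∩ (Z ∩ X)))

No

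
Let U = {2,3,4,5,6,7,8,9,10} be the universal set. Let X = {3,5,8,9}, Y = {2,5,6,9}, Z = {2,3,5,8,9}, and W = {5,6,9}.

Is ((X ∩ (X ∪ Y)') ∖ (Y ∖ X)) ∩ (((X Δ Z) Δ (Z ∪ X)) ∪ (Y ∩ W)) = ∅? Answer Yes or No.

X ∪ Y = {2,3,5,6,8,9}
(X ∪ Y)' = {4,7,10}
X ∩ (X ∪ Y)' = {}
Y ∖ X = {2,6}
(X ∩ (X ∪ Y)') ∖ (Y ∖ X) = {}
X Δ Z = {2}
Z ∪ X = {2,3,5,8,9}
(X Δ Z) Δ (Z ∪ X) = {3,5,8,9}
Y ∩ W = {5,6,9}
((X Δ Z) Δ (Z ∪ X)) ∪ (Y ∩ W) = {3,5,6,8,9}
{} and {3,5,6,8,9} share no elements.

Yes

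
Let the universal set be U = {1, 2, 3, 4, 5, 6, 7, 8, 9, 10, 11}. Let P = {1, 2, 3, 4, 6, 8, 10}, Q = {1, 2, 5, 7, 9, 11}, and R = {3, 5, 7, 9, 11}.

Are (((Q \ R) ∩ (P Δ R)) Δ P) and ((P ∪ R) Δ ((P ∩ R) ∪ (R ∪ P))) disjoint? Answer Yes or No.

Yes

Q \ R = {1, 2}
P Δ R = {1, 2, 4, 5, 6, 7, 8, 9, 10, 11}
(Q \ R) ∩ (P Δ R) = {1, 2}
((Q \ R) ∩ (P Δ R)) Δ P = {3, 4, 6, 8, 10}
P ∪ R = {1, 2, 3, 4, 5, 6, 7, 8, 9, 10, 11}
P ∩ R = {3}
R ∪ P = {1, 2, 3, 4, 5, 6, 7, 8, 9, 10, 11}
(P ∩ R) ∪ (R ∪ P) = {1, 2, 3, 4, 5, 6, 7, 8, 9, 10, 11}
(P ∪ R) Δ ((P ∩ R) ∪ (R ∪ P)) = {}
{3, 4, 6, 8, 10} and {} share no elements.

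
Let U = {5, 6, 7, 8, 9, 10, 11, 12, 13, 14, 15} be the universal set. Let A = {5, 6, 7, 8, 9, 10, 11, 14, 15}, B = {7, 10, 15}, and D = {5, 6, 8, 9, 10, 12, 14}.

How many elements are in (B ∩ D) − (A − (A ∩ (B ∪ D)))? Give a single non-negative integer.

B ∩ D = {10}
B ∪ D = {5, 6, 7, 8, 9, 10, 12, 14, 15}
A ∩ (B ∪ D) = {5, 6, 7, 8, 9, 10, 14, 15}
A − (A ∩ (B ∪ D)) = {11}
(B ∩ D) − (A − (A ∩ (B ∪ D))) = {10}
|(B ∩ D) − (A − (A ∩ (B ∪ D)))| = 1

1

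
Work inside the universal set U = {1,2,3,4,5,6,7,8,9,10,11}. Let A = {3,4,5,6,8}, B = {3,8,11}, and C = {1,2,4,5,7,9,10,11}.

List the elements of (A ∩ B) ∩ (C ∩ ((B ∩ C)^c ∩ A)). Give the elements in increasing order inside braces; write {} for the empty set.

{}

A ∩ B = {3,8}
B ∩ C = {11}
(B ∩ C)^c = {1,2,3,4,5,6,7,8,9,10}
(B ∩ C)^c ∩ A = {3,4,5,6,8}
C ∩ ((B ∩ C)^c ∩ A) = {4,5}
(A ∩ B) ∩ (C ∩ ((B ∩ C)^c ∩ A)) = {}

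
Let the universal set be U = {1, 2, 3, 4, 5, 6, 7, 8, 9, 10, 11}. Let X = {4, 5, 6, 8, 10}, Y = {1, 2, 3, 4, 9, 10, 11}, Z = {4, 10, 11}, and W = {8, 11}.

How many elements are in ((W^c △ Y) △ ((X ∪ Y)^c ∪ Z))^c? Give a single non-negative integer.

W^c = {1, 2, 3, 4, 5, 6, 7, 9, 10}
W^c △ Y = {5, 6, 7, 11}
X ∪ Y = {1, 2, 3, 4, 5, 6, 8, 9, 10, 11}
(X ∪ Y)^c = {7}
(X ∪ Y)^c ∪ Z = {4, 7, 10, 11}
(W^c △ Y) △ ((X ∪ Y)^c ∪ Z) = {4, 5, 6, 10}
((W^c △ Y) △ ((X ∪ Y)^c ∪ Z))^c = {1, 2, 3, 7, 8, 9, 11}
|((W^c △ Y) △ ((X ∪ Y)^c ∪ Z))^c| = 7

7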